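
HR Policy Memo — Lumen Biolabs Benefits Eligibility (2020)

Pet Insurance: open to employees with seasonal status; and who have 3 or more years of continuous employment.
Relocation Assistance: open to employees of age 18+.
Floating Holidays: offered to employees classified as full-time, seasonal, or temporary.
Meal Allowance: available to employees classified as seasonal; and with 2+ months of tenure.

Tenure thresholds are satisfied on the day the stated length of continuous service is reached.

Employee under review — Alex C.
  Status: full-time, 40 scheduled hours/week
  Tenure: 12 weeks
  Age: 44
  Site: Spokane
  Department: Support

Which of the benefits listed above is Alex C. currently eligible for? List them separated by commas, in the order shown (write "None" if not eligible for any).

Relocation Assistance, Floating Holidays

Pet Insurance — status full-time ✗ (requires seasonal) → not eligible.
Relocation Assistance — age 44 ≥ 18 ✓ → eligible.
Floating Holidays — status full-time ✓ → eligible.
Meal Allowance — status full-time ✗ (requires seasonal) → not eligible.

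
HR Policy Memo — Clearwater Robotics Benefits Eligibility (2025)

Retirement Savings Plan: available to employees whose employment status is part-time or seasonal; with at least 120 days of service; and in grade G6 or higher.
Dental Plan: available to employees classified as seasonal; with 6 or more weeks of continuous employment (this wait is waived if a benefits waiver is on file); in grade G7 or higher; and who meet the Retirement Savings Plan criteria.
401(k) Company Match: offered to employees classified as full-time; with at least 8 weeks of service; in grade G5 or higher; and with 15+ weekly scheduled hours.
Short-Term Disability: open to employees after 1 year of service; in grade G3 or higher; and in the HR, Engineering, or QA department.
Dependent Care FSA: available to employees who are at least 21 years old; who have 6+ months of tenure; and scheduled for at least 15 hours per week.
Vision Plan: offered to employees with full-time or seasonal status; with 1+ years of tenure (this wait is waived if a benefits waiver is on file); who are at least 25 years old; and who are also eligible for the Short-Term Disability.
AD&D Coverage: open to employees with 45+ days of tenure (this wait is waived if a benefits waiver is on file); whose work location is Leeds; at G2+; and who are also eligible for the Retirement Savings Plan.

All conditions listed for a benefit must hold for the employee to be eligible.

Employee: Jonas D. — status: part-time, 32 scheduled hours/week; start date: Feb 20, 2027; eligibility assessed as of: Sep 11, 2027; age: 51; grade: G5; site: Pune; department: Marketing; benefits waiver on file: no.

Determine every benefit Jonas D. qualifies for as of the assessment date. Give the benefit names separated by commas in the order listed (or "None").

Dependent Care FSA

Service from Feb 20, 2027 to Sep 11, 2027: 203 days.
Retirement Savings Plan — status part-time ✓; service 203 days ≥ 120 days ✓; grade G5 < G6 ✗ → not eligible.
Dental Plan — status part-time ✗ (requires seasonal) → not eligible.
401(k) Company Match — status part-time ✗ (requires full-time) → not eligible.
Short-Term Disability — service 203 days < 1 year (≈365 days) ✗ → not eligible.
Dependent Care FSA — age 51 ≥ 21 ✓; service 203 days ≥ 6 months (≈180 days) ✓; 32 hrs/wk ≥ 15 ✓ → eligible.
Vision Plan — status part-time ✗ (requires full-time or seasonal) → not eligible.
AD&D Coverage — no waiver, service 203 days ≥ 45 days ✓; site Pune ✗ (not Leeds) → not eligible.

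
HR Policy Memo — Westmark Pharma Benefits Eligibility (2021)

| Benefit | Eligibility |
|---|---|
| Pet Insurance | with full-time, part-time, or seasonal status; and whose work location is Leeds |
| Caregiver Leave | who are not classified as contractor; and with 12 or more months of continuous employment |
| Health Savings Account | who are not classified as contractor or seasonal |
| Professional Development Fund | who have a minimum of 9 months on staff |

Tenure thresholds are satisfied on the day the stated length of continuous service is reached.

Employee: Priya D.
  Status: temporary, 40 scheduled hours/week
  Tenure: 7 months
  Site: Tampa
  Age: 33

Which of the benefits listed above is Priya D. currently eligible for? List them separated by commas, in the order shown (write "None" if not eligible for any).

Health Savings Account

Pet Insurance — status temporary ✗ (requires full-time, part-time, or seasonal) → not eligible.
Caregiver Leave — status temporary ✓ (not excluded); service 7 months < 12 months ✗ → not eligible.
Health Savings Account — status temporary ✓ (not excluded) → eligible.
Professional Development Fund — service 7 months < 9 months ✗ → not eligible.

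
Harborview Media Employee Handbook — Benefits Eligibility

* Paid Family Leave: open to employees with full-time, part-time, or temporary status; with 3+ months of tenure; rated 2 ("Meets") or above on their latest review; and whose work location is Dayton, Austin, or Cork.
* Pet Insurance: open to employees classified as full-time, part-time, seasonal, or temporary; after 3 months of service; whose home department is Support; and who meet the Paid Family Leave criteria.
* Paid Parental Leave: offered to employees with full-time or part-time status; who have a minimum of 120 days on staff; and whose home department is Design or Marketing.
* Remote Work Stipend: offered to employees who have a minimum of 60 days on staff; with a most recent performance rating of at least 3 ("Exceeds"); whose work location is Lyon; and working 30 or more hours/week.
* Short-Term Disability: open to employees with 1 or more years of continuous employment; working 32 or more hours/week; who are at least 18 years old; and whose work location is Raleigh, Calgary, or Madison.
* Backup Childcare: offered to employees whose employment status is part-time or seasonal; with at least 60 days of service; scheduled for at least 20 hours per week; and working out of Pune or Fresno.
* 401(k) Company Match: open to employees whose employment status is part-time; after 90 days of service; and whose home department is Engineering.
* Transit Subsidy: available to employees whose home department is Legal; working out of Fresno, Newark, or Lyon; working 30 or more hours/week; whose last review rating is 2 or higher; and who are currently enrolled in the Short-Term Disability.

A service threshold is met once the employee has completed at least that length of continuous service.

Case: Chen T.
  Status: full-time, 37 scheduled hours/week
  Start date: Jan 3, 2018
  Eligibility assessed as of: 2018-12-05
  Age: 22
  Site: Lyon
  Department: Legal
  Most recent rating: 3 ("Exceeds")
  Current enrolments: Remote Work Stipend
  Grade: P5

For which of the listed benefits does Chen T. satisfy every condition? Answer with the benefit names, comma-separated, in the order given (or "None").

Service from Jan 3, 2018 to 2018-12-05: 336 days.
Paid Family Leave — status full-time ✓; service 336 days ≥ 3 months (≈90 days) ✓; rating 3 ≥ 2 ✓; site Lyon ✗ (not Dayton, Austin, or Cork) → not eligible.
Pet Insurance — status full-time ✓; service 336 days ≥ 3 months (≈90 days) ✓; dept Legal ✗ → not eligible.
Paid Parental Leave — status full-time ✓; service 336 days ≥ 120 days ✓; dept Legal ✗ → not eligible.
Remote Work Stipend — service 336 days ≥ 60 days ✓; rating 3 ≥ 3 ✓; site Lyon ✓; 37 hrs/wk ≥ 30 ✓ → eligible.
Short-Term Disability — service 336 days < 1 year (≈365 days) ✗ → not eligible.
Backup Childcare — status full-time ✗ (requires part-time or seasonal) → not eligible.
401(k) Company Match — status full-time ✗ (requires part-time) → not eligible.
Transit Subsidy — dept Legal ✓; site Lyon ✓; 37 hrs/wk ≥ 30 ✓; rating 3 ≥ 2 ✓; not enrolled in Short-Term Disability ✗ → not eligible.

Remote Work Stipend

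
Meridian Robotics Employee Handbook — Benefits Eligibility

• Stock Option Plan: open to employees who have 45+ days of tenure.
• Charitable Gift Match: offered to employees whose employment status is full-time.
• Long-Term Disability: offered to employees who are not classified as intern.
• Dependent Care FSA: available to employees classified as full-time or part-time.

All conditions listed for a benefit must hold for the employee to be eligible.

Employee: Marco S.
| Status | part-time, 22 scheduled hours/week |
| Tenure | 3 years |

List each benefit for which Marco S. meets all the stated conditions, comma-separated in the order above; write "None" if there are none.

Stock Option Plan — service 3 years ≥ 45 days ✓ → eligible.
Charitable Gift Match — status part-time ✗ (requires full-time) → not eligible.
Long-Term Disability — status part-time ✓ (not excluded) → eligible.
Dependent Care FSA — status part-time ✓ → eligible.

Stock Option Plan, Long-Term Disability, Dependent Care FSA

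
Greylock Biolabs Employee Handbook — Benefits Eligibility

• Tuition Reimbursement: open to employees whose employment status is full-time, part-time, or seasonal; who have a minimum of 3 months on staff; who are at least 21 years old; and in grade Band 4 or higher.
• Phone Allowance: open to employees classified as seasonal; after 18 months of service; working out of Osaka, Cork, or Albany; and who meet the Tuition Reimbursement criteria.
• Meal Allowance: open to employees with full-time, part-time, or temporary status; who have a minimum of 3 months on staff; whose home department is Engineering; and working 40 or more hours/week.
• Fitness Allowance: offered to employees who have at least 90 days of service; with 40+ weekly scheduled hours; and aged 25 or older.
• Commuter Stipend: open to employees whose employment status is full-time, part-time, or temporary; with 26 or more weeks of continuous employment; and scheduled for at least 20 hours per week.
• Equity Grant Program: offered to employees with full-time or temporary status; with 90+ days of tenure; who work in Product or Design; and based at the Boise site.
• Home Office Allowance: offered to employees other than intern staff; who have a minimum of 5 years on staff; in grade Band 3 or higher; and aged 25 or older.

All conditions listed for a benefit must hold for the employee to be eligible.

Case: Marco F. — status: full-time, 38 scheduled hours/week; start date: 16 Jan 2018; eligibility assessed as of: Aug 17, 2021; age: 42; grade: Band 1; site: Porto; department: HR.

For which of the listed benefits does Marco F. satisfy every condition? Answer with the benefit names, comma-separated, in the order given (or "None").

Commuter Stipend

Service from 16 Jan 2018 to Aug 17, 2021: 1309 days.
Tuition Reimbursement — status full-time ✓; service 1309 days ≥ 3 months (≈90 days) ✓; age 42 ≥ 21 ✓; grade Band 1 < Band 4 ✗ → not eligible.
Phone Allowance — status full-time ✗ (requires seasonal) → not eligible.
Meal Allowance — status full-time ✓; service 1309 days ≥ 3 months (≈90 days) ✓; dept HR ✗ → not eligible.
Fitness Allowance — service 1309 days ≥ 90 days ✓; 38 hrs/wk < 40 ✗ → not eligible.
Commuter Stipend — status full-time ✓; service 1309 days ≥ 26 weeks (≈182 days) ✓; 38 hrs/wk ≥ 20 ✓ → eligible.
Equity Grant Program — status full-time ✓; service 1309 days ≥ 90 days ✓; dept HR ✗ → not eligible.
Home Office Allowance — status full-time ✓ (not excluded); service 1309 days < 5 years (≈1825 days) ✗ → not eligible.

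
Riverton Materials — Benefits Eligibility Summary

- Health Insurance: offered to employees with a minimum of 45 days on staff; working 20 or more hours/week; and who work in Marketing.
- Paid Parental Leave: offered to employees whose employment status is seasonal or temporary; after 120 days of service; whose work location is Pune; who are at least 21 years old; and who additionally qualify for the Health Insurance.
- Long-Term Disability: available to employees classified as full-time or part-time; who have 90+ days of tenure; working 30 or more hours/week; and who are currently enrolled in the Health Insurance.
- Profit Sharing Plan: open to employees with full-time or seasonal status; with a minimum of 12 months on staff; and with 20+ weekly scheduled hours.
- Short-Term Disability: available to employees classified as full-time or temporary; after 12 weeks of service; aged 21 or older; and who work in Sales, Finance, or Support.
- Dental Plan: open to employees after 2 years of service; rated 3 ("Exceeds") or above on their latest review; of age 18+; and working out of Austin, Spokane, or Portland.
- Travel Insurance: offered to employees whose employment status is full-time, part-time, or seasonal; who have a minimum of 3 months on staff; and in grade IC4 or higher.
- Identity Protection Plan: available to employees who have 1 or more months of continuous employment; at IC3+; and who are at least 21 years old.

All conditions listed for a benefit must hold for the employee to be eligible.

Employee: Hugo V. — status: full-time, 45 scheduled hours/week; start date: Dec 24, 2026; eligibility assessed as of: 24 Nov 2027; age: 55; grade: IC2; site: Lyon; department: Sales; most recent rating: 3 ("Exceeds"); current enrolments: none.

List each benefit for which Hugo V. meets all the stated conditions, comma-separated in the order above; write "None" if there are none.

Service from Dec 24, 2026 to 24 Nov 2027: 335 days.
Health Insurance — service 335 days ≥ 45 days ✓; 45 hrs/wk ≥ 20 ✓; dept Sales ✗ → not eligible.
Paid Parental Leave — status full-time ✗ (requires seasonal or temporary) → not eligible.
Long-Term Disability — status full-time ✓; service 335 days ≥ 90 days ✓; 45 hrs/wk ≥ 30 ✓; not enrolled in Health Insurance ✗ → not eligible.
Profit Sharing Plan — status full-time ✓; service 335 days < 12 months (≈360 days) ✗ → not eligible.
Short-Term Disability — status full-time ✓; service 335 days ≥ 12 weeks (≈84 days) ✓; age 55 ≥ 21 ✓; dept Sales ✓ → eligible.
Dental Plan — service 335 days < 2 years (≈730 days) ✗ → not eligible.
Travel Insurance — status full-time ✓; service 335 days ≥ 3 months (≈90 days) ✓; grade IC2 < IC4 ✗ → not eligible.
Identity Protection Plan — service 335 days ≥ 1 month (≈30 days) ✓; grade IC2 < IC3 ✗ → not eligible.

Short-Term Disability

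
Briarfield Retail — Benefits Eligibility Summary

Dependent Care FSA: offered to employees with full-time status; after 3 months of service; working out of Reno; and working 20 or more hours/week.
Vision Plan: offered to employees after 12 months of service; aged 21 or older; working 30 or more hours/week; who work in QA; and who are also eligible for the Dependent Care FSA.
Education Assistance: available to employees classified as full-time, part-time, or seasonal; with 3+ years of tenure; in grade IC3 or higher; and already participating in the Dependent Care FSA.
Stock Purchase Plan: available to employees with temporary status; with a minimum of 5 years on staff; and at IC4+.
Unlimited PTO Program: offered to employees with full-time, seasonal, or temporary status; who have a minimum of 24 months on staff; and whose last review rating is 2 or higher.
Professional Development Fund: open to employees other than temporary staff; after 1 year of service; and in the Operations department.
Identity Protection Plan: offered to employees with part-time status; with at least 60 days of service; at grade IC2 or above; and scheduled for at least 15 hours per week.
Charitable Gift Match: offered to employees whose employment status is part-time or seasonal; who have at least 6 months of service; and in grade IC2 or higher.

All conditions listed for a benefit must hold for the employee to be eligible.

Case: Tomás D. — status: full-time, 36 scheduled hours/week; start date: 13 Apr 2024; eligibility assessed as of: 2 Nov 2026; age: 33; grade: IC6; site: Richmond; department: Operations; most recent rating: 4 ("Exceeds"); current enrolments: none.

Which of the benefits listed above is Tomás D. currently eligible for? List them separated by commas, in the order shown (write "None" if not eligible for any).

Unlimited PTO Program, Professional Development Fund

Service from 13 Apr 2024 to 2 Nov 2026: 933 days.
Dependent Care FSA — status full-time ✓; service 933 days ≥ 3 months (≈90 days) ✓; site Richmond ✗ (not Reno) → not eligible.
Vision Plan — service 933 days ≥ 12 months (≈360 days) ✓; age 33 ≥ 21 ✓; 36 hrs/wk ≥ 30 ✓; dept Operations ✗ → not eligible.
Education Assistance — status full-time ✓; service 933 days < 3 years (≈1095 days) ✗ → not eligible.
Stock Purchase Plan — status full-time ✗ (requires temporary) → not eligible.
Unlimited PTO Program — status full-time ✓; service 933 days ≥ 24 months (≈720 days) ✓; rating 4 ≥ 2 ✓ → eligible.
Professional Development Fund — status full-time ✓ (not excluded); service 933 days ≥ 1 year (≈365 days) ✓; dept Operations ✓ → eligible.
Identity Protection Plan — status full-time ✗ (requires part-time) → not eligible.
Charitable Gift Match — status full-time ✗ (requires part-time or seasonal) → not eligible.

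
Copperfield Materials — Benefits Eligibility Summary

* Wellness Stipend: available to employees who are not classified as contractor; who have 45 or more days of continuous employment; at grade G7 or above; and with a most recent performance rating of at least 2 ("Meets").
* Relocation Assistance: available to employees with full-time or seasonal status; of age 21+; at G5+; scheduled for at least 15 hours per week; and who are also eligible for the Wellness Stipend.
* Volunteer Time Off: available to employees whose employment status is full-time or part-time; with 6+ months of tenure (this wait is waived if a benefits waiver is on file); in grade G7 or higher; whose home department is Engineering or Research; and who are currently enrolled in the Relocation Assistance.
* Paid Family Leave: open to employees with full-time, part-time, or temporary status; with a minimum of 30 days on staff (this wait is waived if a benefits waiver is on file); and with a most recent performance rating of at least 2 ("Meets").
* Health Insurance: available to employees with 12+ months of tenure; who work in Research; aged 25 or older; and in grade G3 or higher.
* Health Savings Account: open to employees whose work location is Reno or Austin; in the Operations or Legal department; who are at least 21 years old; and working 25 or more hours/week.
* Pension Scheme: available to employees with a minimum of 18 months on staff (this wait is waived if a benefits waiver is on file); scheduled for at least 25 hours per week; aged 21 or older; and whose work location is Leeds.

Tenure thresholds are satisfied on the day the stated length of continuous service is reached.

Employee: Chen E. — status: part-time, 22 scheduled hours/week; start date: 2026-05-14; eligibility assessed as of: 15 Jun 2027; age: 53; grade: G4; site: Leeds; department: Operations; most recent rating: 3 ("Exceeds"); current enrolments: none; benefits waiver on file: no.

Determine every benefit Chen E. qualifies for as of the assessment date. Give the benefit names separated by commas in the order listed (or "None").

Paid Family Leave

Service from 2026-05-14 to 15 Jun 2027: 397 days.
Wellness Stipend — status part-time ✓ (not excluded); service 397 days ≥ 45 days ✓; grade G4 < G7 ✗ → not eligible.
Relocation Assistance — status part-time ✗ (requires full-time or seasonal) → not eligible.
Volunteer Time Off — status part-time ✓; no waiver, service 397 days ≥ 6 months (≈180 days) ✓; grade G4 < G7 ✗ → not eligible.
Paid Family Leave — status part-time ✓; no waiver, service 397 days ≥ 30 days ✓; rating 3 ≥ 2 ✓ → eligible.
Health Insurance — service 397 days ≥ 12 months (≈360 days) ✓; dept Operations ✗ → not eligible.
Health Savings Account — site Leeds ✗ (not Reno or Austin) → not eligible.
Pension Scheme — no waiver, service 397 days < 18 months (≈540 days) ✗ → not eligible.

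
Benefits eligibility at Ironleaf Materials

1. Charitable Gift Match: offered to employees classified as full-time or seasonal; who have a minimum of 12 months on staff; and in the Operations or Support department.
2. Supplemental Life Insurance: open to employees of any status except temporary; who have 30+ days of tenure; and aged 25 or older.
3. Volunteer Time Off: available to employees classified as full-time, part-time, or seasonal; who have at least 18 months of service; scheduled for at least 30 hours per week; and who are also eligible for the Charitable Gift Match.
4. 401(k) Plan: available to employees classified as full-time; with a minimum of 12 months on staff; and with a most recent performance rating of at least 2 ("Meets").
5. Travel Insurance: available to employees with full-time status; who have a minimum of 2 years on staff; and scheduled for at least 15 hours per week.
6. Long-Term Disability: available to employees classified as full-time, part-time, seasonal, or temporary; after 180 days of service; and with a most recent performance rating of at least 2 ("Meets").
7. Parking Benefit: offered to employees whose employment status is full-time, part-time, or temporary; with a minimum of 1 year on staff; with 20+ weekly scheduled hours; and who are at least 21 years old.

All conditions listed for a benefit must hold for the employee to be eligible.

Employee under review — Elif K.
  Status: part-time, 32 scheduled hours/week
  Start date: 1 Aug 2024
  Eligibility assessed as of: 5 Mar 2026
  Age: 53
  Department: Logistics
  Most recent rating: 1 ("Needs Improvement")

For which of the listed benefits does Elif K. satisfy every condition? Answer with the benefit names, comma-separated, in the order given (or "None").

Service from 1 Aug 2024 to 5 Mar 2026: 581 days.
Charitable Gift Match — status part-time ✗ (requires full-time or seasonal) → not eligible.
Supplemental Life Insurance — status part-time ✓ (not excluded); service 581 days ≥ 30 days ✓; age 53 ≥ 25 ✓ → eligible.
Volunteer Time Off — status part-time ✓; service 581 days ≥ 18 months (≈540 days) ✓; 32 hrs/wk ≥ 30 ✓; not eligible for Charitable Gift Match ✗ → not eligible.
401(k) Plan — status part-time ✗ (requires full-time) → not eligible.
Travel Insurance — status part-time ✗ (requires full-time) → not eligible.
Long-Term Disability — status part-time ✓; service 581 days ≥ 180 days ✓; rating 1 < 2 ✗ → not eligible.
Parking Benefit — status part-time ✓; service 581 days ≥ 1 year (≈365 days) ✓; 32 hrs/wk ≥ 20 ✓; age 53 ≥ 21 ✓ → eligible.

Supplemental Life Insurance, Parking Benefit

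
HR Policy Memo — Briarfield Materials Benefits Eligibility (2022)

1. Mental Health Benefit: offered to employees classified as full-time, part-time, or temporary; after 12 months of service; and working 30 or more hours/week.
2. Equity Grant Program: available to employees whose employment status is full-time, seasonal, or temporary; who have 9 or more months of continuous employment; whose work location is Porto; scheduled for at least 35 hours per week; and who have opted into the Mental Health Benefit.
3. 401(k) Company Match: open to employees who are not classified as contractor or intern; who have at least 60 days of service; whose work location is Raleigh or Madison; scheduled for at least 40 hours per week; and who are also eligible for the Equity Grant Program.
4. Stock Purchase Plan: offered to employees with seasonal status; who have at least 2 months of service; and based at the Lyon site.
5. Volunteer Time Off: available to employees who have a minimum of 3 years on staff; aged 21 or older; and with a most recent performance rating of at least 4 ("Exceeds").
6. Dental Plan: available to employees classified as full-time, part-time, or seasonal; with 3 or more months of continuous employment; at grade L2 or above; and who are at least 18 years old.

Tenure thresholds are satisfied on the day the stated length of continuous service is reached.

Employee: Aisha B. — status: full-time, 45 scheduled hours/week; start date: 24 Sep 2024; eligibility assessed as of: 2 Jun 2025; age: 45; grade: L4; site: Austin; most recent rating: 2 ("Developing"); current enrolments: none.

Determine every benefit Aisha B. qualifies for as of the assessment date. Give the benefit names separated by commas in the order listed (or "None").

Service from 24 Sep 2024 to 2 Jun 2025: 251 days.
Mental Health Benefit — status full-time ✓; service 251 days < 12 months (≈360 days) ✗ → not eligible.
Equity Grant Program — status full-time ✓; service 251 days < 9 months (≈270 days) ✗ → not eligible.
401(k) Company Match — status full-time ✓ (not excluded); service 251 days ≥ 60 days ✓; site Austin ✗ (not Raleigh or Madison) → not eligible.
Stock Purchase Plan — status full-time ✗ (requires seasonal) → not eligible.
Volunteer Time Off — service 251 days < 3 years (≈1095 days) ✗ → not eligible.
Dental Plan — status full-time ✓; service 251 days ≥ 3 months (≈90 days) ✓; grade L4 ≥ L2 ✓; age 45 ≥ 18 ✓ → eligible.

Dental Plan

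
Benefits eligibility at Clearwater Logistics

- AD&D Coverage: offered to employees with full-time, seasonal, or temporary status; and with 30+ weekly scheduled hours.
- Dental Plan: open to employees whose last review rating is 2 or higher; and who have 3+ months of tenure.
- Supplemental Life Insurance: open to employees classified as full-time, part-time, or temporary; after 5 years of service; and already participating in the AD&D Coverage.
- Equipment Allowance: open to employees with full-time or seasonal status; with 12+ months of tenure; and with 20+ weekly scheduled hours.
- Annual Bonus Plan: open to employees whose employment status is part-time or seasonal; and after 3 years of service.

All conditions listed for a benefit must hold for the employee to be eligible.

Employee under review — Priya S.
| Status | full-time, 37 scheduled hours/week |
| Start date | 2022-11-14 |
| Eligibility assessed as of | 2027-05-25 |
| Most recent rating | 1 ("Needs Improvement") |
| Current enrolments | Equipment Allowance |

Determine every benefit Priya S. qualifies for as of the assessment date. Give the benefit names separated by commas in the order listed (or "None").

AD&D Coverage, Equipment Allowance

Service from 2022-11-14 to 2027-05-25: 1653 days.
AD&D Coverage — status full-time ✓; 37 hrs/wk ≥ 30 ✓ → eligible.
Dental Plan — rating 1 < 2 ✗ → not eligible.
Supplemental Life Insurance — status full-time ✓; service 1653 days < 5 years (≈1825 days) ✗ → not eligible.
Equipment Allowance — status full-time ✓; service 1653 days ≥ 12 months (≈360 days) ✓; 37 hrs/wk ≥ 20 ✓ → eligible.
Annual Bonus Plan — status full-time ✗ (requires part-time or seasonal) → not eligible.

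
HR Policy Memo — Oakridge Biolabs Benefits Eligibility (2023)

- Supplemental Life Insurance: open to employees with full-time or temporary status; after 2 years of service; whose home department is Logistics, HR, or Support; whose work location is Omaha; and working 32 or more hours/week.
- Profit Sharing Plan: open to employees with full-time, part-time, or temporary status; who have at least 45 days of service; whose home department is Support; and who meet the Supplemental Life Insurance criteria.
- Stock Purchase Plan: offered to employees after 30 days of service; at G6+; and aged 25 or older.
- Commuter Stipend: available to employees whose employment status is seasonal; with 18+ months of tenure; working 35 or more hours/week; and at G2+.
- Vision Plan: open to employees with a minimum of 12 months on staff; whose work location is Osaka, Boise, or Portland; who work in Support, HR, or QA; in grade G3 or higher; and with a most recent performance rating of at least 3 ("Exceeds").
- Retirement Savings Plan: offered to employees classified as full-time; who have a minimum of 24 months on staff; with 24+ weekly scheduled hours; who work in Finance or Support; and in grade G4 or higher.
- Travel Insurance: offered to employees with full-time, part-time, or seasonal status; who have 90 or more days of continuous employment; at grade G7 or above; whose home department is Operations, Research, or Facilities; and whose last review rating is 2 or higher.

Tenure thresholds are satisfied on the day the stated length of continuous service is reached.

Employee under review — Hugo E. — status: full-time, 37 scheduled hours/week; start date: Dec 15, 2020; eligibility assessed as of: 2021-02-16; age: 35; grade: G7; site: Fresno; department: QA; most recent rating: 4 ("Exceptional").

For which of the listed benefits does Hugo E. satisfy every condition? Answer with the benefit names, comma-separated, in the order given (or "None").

Stock Purchase Plan

Service from Dec 15, 2020 to 2021-02-16: 63 days.
Supplemental Life Insurance — status full-time ✓; service 63 days < 2 years (≈730 days) ✗ → not eligible.
Profit Sharing Plan — status full-time ✓; service 63 days ≥ 45 days ✓; dept QA ✗ → not eligible.
Stock Purchase Plan — service 63 days ≥ 30 days ✓; grade G7 ≥ G6 ✓; age 35 ≥ 25 ✓ → eligible.
Commuter Stipend — status full-time ✗ (requires seasonal) → not eligible.
Vision Plan — service 63 days < 12 months (≈360 days) ✗ → not eligible.
Retirement Savings Plan — status full-time ✓; service 63 days < 24 months (≈720 days) ✗ → not eligible.
Travel Insurance — status full-time ✓; service 63 days < 90 days ✗ → not eligible.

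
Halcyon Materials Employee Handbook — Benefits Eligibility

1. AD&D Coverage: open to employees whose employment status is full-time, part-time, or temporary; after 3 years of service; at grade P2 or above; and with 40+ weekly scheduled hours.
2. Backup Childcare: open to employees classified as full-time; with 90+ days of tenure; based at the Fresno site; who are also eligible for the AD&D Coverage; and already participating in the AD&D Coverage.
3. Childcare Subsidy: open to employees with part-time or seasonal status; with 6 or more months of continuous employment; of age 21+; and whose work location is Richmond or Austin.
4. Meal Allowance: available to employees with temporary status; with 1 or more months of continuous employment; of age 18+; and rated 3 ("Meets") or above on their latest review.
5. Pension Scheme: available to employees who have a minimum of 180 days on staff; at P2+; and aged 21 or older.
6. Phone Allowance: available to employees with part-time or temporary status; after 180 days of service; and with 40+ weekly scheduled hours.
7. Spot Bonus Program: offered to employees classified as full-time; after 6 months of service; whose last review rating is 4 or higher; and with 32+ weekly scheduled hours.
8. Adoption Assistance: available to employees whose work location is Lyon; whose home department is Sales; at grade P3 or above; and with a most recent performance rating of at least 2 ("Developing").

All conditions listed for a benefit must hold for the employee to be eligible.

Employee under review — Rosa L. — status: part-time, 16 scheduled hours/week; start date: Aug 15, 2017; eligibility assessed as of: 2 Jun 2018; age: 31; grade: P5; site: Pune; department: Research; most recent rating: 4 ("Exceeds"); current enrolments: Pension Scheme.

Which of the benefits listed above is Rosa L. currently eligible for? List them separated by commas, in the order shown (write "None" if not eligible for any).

Service from Aug 15, 2017 to 2 Jun 2018: 291 days.
AD&D Coverage — status part-time ✓; service 291 days < 3 years (≈1095 days) ✗ → not eligible.
Backup Childcare — status part-time ✗ (requires full-time) → not eligible.
Childcare Subsidy — status part-time ✓; service 291 days ≥ 6 months (≈180 days) ✓; age 31 ≥ 21 ✓; site Pune ✗ (not Richmond or Austin) → not eligible.
Meal Allowance — status part-time ✗ (requires temporary) → not eligible.
Pension Scheme — service 291 days ≥ 180 days ✓; grade P5 ≥ P2 ✓; age 31 ≥ 21 ✓ → eligible.
Phone Allowance — status part-time ✓; service 291 days ≥ 180 days ✓; 16 hrs/wk < 40 ✗ → not eligible.
Spot Bonus Program — status part-time ✗ (requires full-time) → not eligible.
Adoption Assistance — site Pune ✗ (not Lyon) → not eligible.

Pension Scheme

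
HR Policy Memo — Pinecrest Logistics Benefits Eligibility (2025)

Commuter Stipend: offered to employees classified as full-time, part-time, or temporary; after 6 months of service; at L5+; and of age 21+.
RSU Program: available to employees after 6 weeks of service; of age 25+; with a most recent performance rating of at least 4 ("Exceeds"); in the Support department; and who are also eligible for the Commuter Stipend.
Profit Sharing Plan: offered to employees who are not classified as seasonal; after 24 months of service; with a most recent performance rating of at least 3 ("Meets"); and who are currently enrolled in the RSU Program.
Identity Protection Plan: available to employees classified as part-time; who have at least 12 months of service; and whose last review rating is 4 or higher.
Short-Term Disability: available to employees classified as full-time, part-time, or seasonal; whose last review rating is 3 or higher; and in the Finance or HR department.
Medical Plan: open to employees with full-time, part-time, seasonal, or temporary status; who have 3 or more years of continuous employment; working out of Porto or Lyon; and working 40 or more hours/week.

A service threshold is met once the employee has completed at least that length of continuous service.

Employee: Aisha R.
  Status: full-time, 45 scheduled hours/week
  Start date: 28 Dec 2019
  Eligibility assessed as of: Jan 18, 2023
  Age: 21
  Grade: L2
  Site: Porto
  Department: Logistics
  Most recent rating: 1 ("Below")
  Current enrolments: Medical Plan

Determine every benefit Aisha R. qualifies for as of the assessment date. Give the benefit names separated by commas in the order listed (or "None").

Medical Plan

Service from 28 Dec 2019 to Jan 18, 2023: 1117 days.
Commuter Stipend — status full-time ✓; service 1117 days ≥ 6 months (≈180 days) ✓; grade L2 < L5 ✗ → not eligible.
RSU Program — service 1117 days ≥ 6 weeks (≈42 days) ✓; age 21 < 25 ✗ → not eligible.
Profit Sharing Plan — status full-time ✓ (not excluded); service 1117 days ≥ 24 months (≈720 days) ✓; rating 1 < 3 ✗ → not eligible.
Identity Protection Plan — status full-time ✗ (requires part-time) → not eligible.
Short-Term Disability — status full-time ✓; rating 1 < 3 ✗ → not eligible.
Medical Plan — status full-time ✓; service 1117 days ≥ 3 years (≈1095 days) ✓; site Porto ✓; 45 hrs/wk ≥ 40 ✓ → eligible.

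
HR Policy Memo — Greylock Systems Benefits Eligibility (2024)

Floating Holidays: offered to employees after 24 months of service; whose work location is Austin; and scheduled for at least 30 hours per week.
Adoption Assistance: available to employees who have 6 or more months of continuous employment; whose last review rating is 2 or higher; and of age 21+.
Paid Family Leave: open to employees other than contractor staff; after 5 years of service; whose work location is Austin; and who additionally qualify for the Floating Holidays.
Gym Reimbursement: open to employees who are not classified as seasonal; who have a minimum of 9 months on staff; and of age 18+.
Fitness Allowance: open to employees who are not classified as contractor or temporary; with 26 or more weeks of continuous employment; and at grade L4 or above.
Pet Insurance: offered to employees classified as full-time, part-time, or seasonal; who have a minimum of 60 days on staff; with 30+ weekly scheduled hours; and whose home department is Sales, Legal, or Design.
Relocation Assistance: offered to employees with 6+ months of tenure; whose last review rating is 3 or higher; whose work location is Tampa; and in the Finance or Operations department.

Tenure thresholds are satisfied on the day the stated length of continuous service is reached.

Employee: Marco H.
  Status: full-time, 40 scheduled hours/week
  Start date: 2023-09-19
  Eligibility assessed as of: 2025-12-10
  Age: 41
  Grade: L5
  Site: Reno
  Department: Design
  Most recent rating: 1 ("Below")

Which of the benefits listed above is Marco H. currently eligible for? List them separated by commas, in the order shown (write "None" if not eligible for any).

Service from 2023-09-19 to 2025-12-10: 813 days.
Floating Holidays — service 813 days ≥ 24 months (≈720 days) ✓; site Reno ✗ (not Austin) → not eligible.
Adoption Assistance — service 813 days ≥ 6 months (≈180 days) ✓; rating 1 < 2 ✗ → not eligible.
Paid Family Leave — status full-time ✓ (not excluded); service 813 days < 5 years (≈1825 days) ✗ → not eligible.
Gym Reimbursement — status full-time ✓ (not excluded); service 813 days ≥ 9 months (≈270 days) ✓; age 41 ≥ 18 ✓ → eligible.
Fitness Allowance — status full-time ✓ (not excluded); service 813 days ≥ 26 weeks (≈182 days) ✓; grade L5 ≥ L4 ✓ → eligible.
Pet Insurance — status full-time ✓; service 813 days ≥ 60 days ✓; 40 hrs/wk ≥ 30 ✓; dept Design ✓ → eligible.
Relocation Assistance — service 813 days ≥ 6 months (≈180 days) ✓; rating 1 < 3 ✗ → not eligible.

Gym Reimbursement, Fitness Allowance, Pet Insurance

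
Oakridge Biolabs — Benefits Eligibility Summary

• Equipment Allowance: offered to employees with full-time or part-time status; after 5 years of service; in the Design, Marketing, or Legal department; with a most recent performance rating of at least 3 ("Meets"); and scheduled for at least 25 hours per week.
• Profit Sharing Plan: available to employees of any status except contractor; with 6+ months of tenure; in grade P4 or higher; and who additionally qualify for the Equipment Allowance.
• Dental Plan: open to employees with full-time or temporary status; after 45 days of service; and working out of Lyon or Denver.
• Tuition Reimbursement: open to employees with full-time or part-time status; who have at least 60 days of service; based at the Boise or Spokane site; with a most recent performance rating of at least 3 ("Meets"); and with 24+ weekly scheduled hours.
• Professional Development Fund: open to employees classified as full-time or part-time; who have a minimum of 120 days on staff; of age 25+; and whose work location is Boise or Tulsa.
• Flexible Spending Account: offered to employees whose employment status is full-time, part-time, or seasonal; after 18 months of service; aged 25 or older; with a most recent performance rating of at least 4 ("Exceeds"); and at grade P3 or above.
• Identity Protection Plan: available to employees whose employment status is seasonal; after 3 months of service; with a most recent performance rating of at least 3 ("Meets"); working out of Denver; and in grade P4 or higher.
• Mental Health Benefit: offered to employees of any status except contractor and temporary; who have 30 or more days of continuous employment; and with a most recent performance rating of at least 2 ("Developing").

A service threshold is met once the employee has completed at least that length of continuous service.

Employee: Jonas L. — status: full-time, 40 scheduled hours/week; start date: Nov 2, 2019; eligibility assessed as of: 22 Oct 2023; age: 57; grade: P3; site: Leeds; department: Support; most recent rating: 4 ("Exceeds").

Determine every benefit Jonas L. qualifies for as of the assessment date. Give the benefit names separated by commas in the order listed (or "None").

Service from Nov 2, 2019 to 22 Oct 2023: 1450 days.
Equipment Allowance — status full-time ✓; service 1450 days < 5 years (≈1825 days) ✗ → not eligible.
Profit Sharing Plan — status full-time ✓ (not excluded); service 1450 days ≥ 6 months (≈180 days) ✓; grade P3 < P4 ✗ → not eligible.
Dental Plan — status full-time ✓; service 1450 days ≥ 45 days ✓; site Leeds ✗ (not Lyon or Denver) → not eligible.
Tuition Reimbursement — status full-time ✓; service 1450 days ≥ 60 days ✓; site Leeds ✗ (not Boise or Spokane) → not eligible.
Professional Development Fund — status full-time ✓; service 1450 days ≥ 120 days ✓; age 57 ≥ 25 ✓; site Leeds ✗ (not Boise or Tulsa) → not eligible.
Flexible Spending Account — status full-time ✓; service 1450 days ≥ 18 months (≈540 days) ✓; age 57 ≥ 25 ✓; rating 4 ≥ 4 ✓; grade P3 ≥ P3 ✓ → eligible.
Identity Protection Plan — status full-time ✗ (requires seasonal) → not eligible.
Mental Health Benefit — status full-time ✓ (not excluded); service 1450 days ≥ 30 days ✓; rating 4 ≥ 2 ✓ → eligible.

Flexible Spending Account, Mental Health Benefit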